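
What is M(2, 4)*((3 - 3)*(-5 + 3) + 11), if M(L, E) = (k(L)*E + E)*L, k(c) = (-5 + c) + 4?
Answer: 176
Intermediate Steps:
k(c) = -1 + c
M(L, E) = L*(E + E*(-1 + L)) (M(L, E) = ((-1 + L)*E + E)*L = (E*(-1 + L) + E)*L = (E + E*(-1 + L))*L = L*(E + E*(-1 + L)))
M(2, 4)*((3 - 3)*(-5 + 3) + 11) = (4*2**2)*((3 - 3)*(-5 + 3) + 11) = (4*4)*(0*(-2) + 11) = 16*(0 + 11) = 16*11 = 176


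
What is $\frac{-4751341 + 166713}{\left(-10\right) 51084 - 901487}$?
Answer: $\frac{4584628}{1412327} \approx 3.2462$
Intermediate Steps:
$\frac{-4751341 + 166713}{\left(-10\right) 51084 - 901487} = - \frac{4584628}{-510840 - 901487} = - \frac{4584628}{-1412327} = \left(-4584628\right) \left(- \frac{1}{1412327}\right) = \frac{4584628}{1412327}$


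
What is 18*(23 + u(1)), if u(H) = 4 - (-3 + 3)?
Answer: 486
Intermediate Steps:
u(H) = 4 (u(H) = 4 - 1*0 = 4 + 0 = 4)
18*(23 + u(1)) = 18*(23 + 4) = 18*27 = 486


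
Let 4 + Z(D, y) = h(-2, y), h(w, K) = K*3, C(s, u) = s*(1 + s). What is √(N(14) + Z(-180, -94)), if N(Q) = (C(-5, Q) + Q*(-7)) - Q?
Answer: 3*I*√42 ≈ 19.442*I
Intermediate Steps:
h(w, K) = 3*K
Z(D, y) = -4 + 3*y
N(Q) = 20 - 8*Q (N(Q) = (-5*(1 - 5) + Q*(-7)) - Q = (-5*(-4) - 7*Q) - Q = (20 - 7*Q) - Q = 20 - 8*Q)
√(N(14) + Z(-180, -94)) = √((20 - 8*14) + (-4 + 3*(-94))) = √((20 - 112) + (-4 - 282)) = √(-92 - 286) = √(-378) = 3*I*√42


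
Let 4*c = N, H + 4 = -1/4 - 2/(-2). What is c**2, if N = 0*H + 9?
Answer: 81/16 ≈ 5.0625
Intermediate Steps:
H = -13/4 (H = -4 + (-1/4 - 2/(-2)) = -4 + (-1*1/4 - 2*(-1/2)) = -4 + (-1/4 + 1) = -4 + 3/4 = -13/4 ≈ -3.2500)
N = 9 (N = 0*(-13/4) + 9 = 0 + 9 = 9)
c = 9/4 (c = (1/4)*9 = 9/4 ≈ 2.2500)
c**2 = (9/4)**2 = 81/16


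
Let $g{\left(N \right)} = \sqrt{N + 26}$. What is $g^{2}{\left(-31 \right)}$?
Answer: $-5$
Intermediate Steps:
$g{\left(N \right)} = \sqrt{26 + N}$
$g^{2}{\left(-31 \right)} = \left(\sqrt{26 - 31}\right)^{2} = \left(\sqrt{-5}\right)^{2} = \left(i \sqrt{5}\right)^{2} = -5$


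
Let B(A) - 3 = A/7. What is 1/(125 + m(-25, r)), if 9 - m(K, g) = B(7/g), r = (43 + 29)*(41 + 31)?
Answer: 5184/679103 ≈ 0.0076336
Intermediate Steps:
B(A) = 3 + A/7
r = 5184 (r = 72*72 = 5184)
m(K, g) = 6 - 1/g (m(K, g) = 9 - (3 + (7/g)/7) = 9 - (3 + 1/g) = 9 + (-3 - 1/g) = 6 - 1/g)
1/(125 + m(-25, r)) = 1/(125 + (6 - 1/5184)) = 1/(125 + 31103/5184) = 1/(679103/5184) = 5184/679103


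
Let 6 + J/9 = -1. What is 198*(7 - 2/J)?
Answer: 9746/7 ≈ 1392.3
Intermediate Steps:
J = -63 (J = -54 + 9*(-1) = -54 - 9 = -63)
198*(7 - 2/J) = 198*(7 - 2/(-63)) = 198*(7 - 2*(-1)/63) = 198*(7 - 1*(-2/63)) = 198*(7 + 2/63) = 198*(443/63) = 9746/7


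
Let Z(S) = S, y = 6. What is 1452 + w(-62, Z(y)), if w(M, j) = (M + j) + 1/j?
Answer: 8377/6 ≈ 1396.2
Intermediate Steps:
w(M, j) = M + j + 1/j
1452 + w(-62, Z(y)) = 1452 + (-62 + 6 + 1/6) = 1452 + (-62 + 6 + ⅙) = 1452 - 335/6 = 8377/6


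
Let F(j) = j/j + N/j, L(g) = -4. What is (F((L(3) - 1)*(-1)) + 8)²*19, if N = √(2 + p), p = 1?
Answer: 38532/25 + 342*√3/5 ≈ 1659.8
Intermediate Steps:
N = √3 (N = √(2 + 1) = √3 ≈ 1.7320)
F(j) = 1 + √3/j (F(j) = j/j + √3/j = 1 + √3/j)
(F((L(3) - 1)*(-1)) + 8)²*19 = (((-4 - 1)*(-1) + √3)/(((-4 - 1)*(-1))) + 8)²*19 = ((-5*(-1) + √3)/((-5*(-1))) + 8)²*19 = ((5 + √3)/5 + 8)²*19 = ((1 + √3/5) + 8)²*19 = (9 + √3/5)²*19 = 19*(9 + √3/5)²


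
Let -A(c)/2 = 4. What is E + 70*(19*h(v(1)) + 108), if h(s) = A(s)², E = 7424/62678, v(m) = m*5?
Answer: 2904502232/31339 ≈ 92680.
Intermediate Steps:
v(m) = 5*m
A(c) = -8 (A(c) = -2*4 = -8)
E = 3712/31339 (E = 7424*(1/62678) = 3712/31339 ≈ 0.11845)
h(s) = 64 (h(s) = (-8)² = 64)
E + 70*(19*h(v(1)) + 108) = 3712/31339 + 70*(19*64 + 108) = 3712/31339 + 70*(1216 + 108) = 3712/31339 + 70*1324 = 3712/31339 + 92680 = 2904502232/31339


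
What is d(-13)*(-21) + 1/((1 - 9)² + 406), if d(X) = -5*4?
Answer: 197401/470 ≈ 420.00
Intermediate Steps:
d(X) = -20
d(-13)*(-21) + 1/((1 - 9)² + 406) = -20*(-21) + 1/((1 - 9)² + 406) = 420 + 1/((-8)² + 406) = 420 + 1/(64 + 406) = 420 + 1/470 = 197401/470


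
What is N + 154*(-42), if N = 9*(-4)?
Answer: -6504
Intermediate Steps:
N = -36
N + 154*(-42) = -36 + 154*(-42) = -36 - 6468 = -6504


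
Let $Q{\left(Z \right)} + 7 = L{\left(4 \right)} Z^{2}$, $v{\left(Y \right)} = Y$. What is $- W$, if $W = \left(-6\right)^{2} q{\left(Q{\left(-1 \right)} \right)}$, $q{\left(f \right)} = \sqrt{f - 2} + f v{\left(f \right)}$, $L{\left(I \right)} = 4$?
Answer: $-324 - 36 i \sqrt{5} \approx -324.0 - 80.498 i$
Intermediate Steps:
$Q{\left(Z \right)} = -7 + 4 Z^{2}$
$q{\left(f \right)} = f^{2} + \sqrt{-2 + f}$ ($q{\left(f \right)} = \sqrt{f - 2} + f f = \sqrt{-2 + f} + f^{2} = f^{2} + \sqrt{-2 + f}$)
$W = 324 + 36 i \sqrt{5}$ ($W = \left(-6\right)^{2} \left(\left(-7 + 4 \left(-1\right)^{2}\right)^{2} + \sqrt{-2 - \left(7 - 4 \left(-1\right)^{2}\right)}\right) = 36 \left(\left(-7 + 4 \cdot 1\right)^{2} + \sqrt{-2 + \left(-7 + 4 \cdot 1\right)}\right) = 36 \left(\left(-7 + 4\right)^{2} + \sqrt{-2 + \left(-7 + 4\right)}\right) = 36 \left(\left(-3\right)^{2} + \sqrt{-2 - 3}\right) = 36 \left(9 + \sqrt{-5}\right) = 36 \left(9 + i \sqrt{5}\right) = 324 + 36 i \sqrt{5} \approx 324.0 + 80.498 i$)
$- W = - (324 + 36 i \sqrt{5}) = -324 - 36 i \sqrt{5}$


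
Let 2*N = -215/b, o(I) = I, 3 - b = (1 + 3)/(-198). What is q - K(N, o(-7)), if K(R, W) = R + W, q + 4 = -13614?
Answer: -8118093/598 ≈ -13575.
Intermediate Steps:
b = 299/99 (b = 3 - (1 + 3)/(-198) = 3 - 4*(-1)/198 = 3 - 1*(-2/99) = 3 + 2/99 = 299/99 ≈ 3.0202)
q = -13618 (q = -4 - 13614 = -13618)
N = -21285/598 (N = (-215/299/99)/2 = (-215*99/299)/2 = (½)*(-21285/299) = -21285/598 ≈ -35.594)
q - K(N, o(-7)) = -13618 - (-21285/598 - 7) = -13618 - 1*(-25471/598) = -13618 + 25471/598 = -8118093/598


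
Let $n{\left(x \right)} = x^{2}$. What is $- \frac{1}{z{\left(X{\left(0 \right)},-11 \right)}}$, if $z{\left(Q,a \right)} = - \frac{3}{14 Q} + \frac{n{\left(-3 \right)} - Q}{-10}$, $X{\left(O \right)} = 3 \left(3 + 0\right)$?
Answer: $42$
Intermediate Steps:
$X{\left(O \right)} = 9$ ($X{\left(O \right)} = 3 \cdot 3 = 9$)
$z{\left(Q,a \right)} = - \frac{9}{10} - \frac{3}{14 Q} + \frac{Q}{10}$ ($z{\left(Q,a \right)} = - \frac{3}{14 Q} + \frac{\left(-3\right)^{2} - Q}{-10} = - 3 \frac{1}{14 Q} + \left(9 - Q\right) \left(- \frac{1}{10}\right) = - \frac{3}{14 Q} + \left(- \frac{9}{10} + \frac{Q}{10}\right) = - \frac{9}{10} - \frac{3}{14 Q} + \frac{Q}{10}$)
$- \frac{1}{z{\left(X{\left(0 \right)},-11 \right)}} = - \frac{1}{\frac{1}{70} \cdot \frac{1}{9} \left(-15 + 7 \cdot 9 \left(-9 + 9\right)\right)} = - \frac{1}{\frac{1}{70} \cdot \frac{1}{9} \left(-15 + 7 \cdot 9 \cdot 0\right)} = - \frac{1}{\frac{1}{70} \cdot \frac{1}{9} \left(-15 + 0\right)} = - \frac{1}{\frac{1}{70} \cdot \frac{1}{9} \left(-15\right)} = - \frac{1}{- \frac{1}{42}} = \left(-1\right) \left(-42\right) = 42$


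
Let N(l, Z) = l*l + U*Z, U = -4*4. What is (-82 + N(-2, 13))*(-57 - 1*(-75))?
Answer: -5148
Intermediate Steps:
U = -16
N(l, Z) = l² - 16*Z (N(l, Z) = l*l - 16*Z = l² - 16*Z)
(-82 + N(-2, 13))*(-57 - 1*(-75)) = (-82 + ((-2)² - 16*13))*(-57 - 1*(-75)) = (-82 + (4 - 208))*(-57 + 75) = (-82 - 204)*18 = -286*18 = -5148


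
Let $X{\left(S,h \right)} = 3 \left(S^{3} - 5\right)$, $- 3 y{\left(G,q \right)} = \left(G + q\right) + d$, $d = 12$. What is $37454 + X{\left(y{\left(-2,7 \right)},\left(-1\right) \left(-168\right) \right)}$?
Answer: $\frac{332038}{9} \approx 36893.0$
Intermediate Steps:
$y{\left(G,q \right)} = -4 - \frac{G}{3} - \frac{q}{3}$ ($y{\left(G,q \right)} = - \frac{\left(G + q\right) + 12}{3} = - \frac{12 + G + q}{3} = -4 - \frac{G}{3} - \frac{q}{3}$)
$X{\left(S,h \right)} = -15 + 3 S^{3}$ ($X{\left(S,h \right)} = 3 \left(-5 + S^{3}\right) = -15 + 3 S^{3}$)
$37454 + X{\left(y{\left(-2,7 \right)},\left(-1\right) \left(-168\right) \right)} = 37454 + \left(-15 + 3 \left(-4 - - \frac{2}{3} - \frac{7}{3}\right)^{3}\right) = 37454 + \left(-15 + 3 \left(-4 + \frac{2}{3} - \frac{7}{3}\right)^{3}\right) = 37454 + \left(-15 + 3 \left(- \frac{17}{3}\right)^{3}\right) = 37454 + \left(-15 + 3 \left(- \frac{4913}{27}\right)\right) = 37454 - \frac{5048}{9} = \frac{332038}{9}$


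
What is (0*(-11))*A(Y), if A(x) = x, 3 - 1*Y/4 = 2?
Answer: 0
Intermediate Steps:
Y = 4 (Y = 12 - 4*2 = 12 - 8 = 4)
(0*(-11))*A(Y) = (0*(-11))*4 = 0*4 = 0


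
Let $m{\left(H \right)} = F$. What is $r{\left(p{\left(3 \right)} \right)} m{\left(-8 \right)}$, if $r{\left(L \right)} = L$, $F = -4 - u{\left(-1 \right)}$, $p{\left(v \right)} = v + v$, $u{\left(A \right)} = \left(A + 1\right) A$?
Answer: $-24$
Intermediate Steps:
$u{\left(A \right)} = A \left(1 + A\right)$ ($u{\left(A \right)} = \left(1 + A\right) A = A \left(1 + A\right)$)
$p{\left(v \right)} = 2 v$
$F = -4$ ($F = -4 - - (1 - 1) = -4 - \left(-1\right) 0 = -4 - 0 = -4 + 0 = -4$)
$m{\left(H \right)} = -4$
$r{\left(p{\left(3 \right)} \right)} m{\left(-8 \right)} = 2 \cdot 3 \left(-4\right) = 6 \left(-4\right) = -24$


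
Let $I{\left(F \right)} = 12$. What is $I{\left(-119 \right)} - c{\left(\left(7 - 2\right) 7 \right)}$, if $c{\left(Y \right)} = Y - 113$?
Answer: $90$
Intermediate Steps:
$c{\left(Y \right)} = -113 + Y$
$I{\left(-119 \right)} - c{\left(\left(7 - 2\right) 7 \right)} = 12 - \left(-113 + \left(7 - 2\right) 7\right) = 12 - \left(-113 + 5 \cdot 7\right) = 12 - \left(-113 + 35\right) = 12 - -78 = 12 + 78 = 90$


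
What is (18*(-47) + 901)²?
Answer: 3025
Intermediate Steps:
(18*(-47) + 901)² = (-846 + 901)² = 55² = 3025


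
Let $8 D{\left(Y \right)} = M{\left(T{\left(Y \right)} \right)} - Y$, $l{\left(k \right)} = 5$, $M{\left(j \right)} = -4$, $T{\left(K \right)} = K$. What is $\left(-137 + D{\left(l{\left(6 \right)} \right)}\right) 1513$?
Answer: $- \frac{1671865}{8} \approx -2.0898 \cdot 10^{5}$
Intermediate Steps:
$D{\left(Y \right)} = - \frac{1}{2} - \frac{Y}{8}$ ($D{\left(Y \right)} = \frac{-4 - Y}{8} = - \frac{1}{2} - \frac{Y}{8}$)
$\left(-137 + D{\left(l{\left(6 \right)} \right)}\right) 1513 = \left(-137 - \frac{9}{8}\right) 1513 = \left(- \frac{1105}{8}\right) 1513 = - \frac{1671865}{8}$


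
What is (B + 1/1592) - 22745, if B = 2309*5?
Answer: -17830399/1592 ≈ -11200.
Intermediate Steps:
B = 11545
(B + 1/1592) - 22745 = (11545 + 1/1592) - 22745 = 18379641/1592 - 22745 = -17830399/1592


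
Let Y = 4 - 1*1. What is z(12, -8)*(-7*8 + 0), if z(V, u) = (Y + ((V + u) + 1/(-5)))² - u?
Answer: -75936/25 ≈ -3037.4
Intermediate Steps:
Y = 3 (Y = 4 - 1 = 3)
z(V, u) = (14/5 + V + u)² - u (z(V, u) = (3 + ((V + u) + 1/(-5)))² - u = (3 + ((V + u) - ⅕))² - u = (3 + (-⅕ + V + u))² - u = (14/5 + V + u)² - u)
z(12, -8)*(-7*8 + 0) = (-1*(-8) + (14 + 5*12 + 5*(-8))²/25)*(-7*8 + 0) = (8 + (14 + 60 - 40)²/25)*(-56 + 0) = (8 + (1/25)*34²)*(-56) = (8 + (1/25)*1156)*(-56) = (8 + 1156/25)*(-56) = (1356/25)*(-56) = -75936/25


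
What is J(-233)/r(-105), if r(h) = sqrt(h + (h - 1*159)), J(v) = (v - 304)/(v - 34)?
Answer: -179*I*sqrt(41)/10947 ≈ -0.1047*I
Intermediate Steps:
J(v) = (-304 + v)/(-34 + v)
r(h) = sqrt(-159 + 2*h) (r(h) = sqrt(h + (h - 159)) = sqrt(h + (-159 + h)) = sqrt(-159 + 2*h))
J(-233)/r(-105) = ((-304 - 233)/(-34 - 233))/(sqrt(-159 + 2*(-105))) = (-537/(-267))/(sqrt(-159 - 210)) = (-1/267*(-537))/(sqrt(-369)) = 179/(89*((3*I*sqrt(41)))) = 179*(-I*sqrt(41)/123)/89 = -179*I*sqrt(41)/10947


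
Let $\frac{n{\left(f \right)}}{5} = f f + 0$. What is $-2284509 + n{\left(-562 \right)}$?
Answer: $-705289$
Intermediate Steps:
$n{\left(f \right)} = 5 f^{2}$ ($n{\left(f \right)} = 5 \left(f f + 0\right) = 5 \left(f^{2} + 0\right) = 5 f^{2}$)
$-2284509 + n{\left(-562 \right)} = -2284509 + 5 \left(-562\right)^{2} = -2284509 + 5 \cdot 315844 = -2284509 + 1579220 = -705289$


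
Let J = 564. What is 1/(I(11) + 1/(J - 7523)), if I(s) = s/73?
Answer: 508007/76476 ≈ 6.6427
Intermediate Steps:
I(s) = s/73 (I(s) = s*(1/73) = s/73)
1/(I(11) + 1/(J - 7523)) = 1/((1/73)*11 + 1/(564 - 7523)) = 1/(11/73 + 1/(-6959)) = 1/(11/73 - 1/6959) = 1/(76476/508007) = 508007/76476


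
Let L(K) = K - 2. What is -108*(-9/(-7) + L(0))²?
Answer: -2700/49 ≈ -55.102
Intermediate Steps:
L(K) = -2 + K
-108*(-9/(-7) + L(0))² = -108*(-9/(-7) + (-2 + 0))² = -108*(-9*(-⅐) - 2)² = -108*(9/7 - 2)² = -108*(-5/7)² = -108*25/49 = -2700/49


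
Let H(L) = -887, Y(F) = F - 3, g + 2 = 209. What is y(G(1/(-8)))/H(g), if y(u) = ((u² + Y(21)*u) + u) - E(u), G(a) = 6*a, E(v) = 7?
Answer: 331/14192 ≈ 0.023323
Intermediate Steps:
g = 207 (g = -2 + 209 = 207)
Y(F) = -3 + F
y(u) = -7 + u² + 19*u (y(u) = ((u² + (-3 + 21)*u) + u) - 1*7 = ((u² + 18*u) + u) - 7 = (u² + 19*u) - 7 = -7 + u² + 19*u)
y(G(1/(-8)))/H(g) = (-7 + (6/(-8))² + 19*(6/(-8)))/(-887) = (-7 + (6*(-⅛))² + 19*(6*(-⅛)))*(-1/887) = (-7 + (-¾)² + 19*(-¾))*(-1/887) = (-7 + 9/16 - 57/4)*(-1/887) = -331/16*(-1/887) = 331/14192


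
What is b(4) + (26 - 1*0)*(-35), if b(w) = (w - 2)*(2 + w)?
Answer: -898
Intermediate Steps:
b(w) = (-2 + w)*(2 + w)
b(4) + (26 - 1*0)*(-35) = (-4 + 4²) + (26 - 1*0)*(-35) = (-4 + 16) + (26 + 0)*(-35) = 12 + 26*(-35) = 12 - 910 = -898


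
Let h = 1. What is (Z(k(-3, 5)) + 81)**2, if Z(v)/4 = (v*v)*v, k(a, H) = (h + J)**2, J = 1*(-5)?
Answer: 271096225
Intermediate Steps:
J = -5
k(a, H) = 16 (k(a, H) = (1 - 5)**2 = (-4)**2 = 16)
Z(v) = 4*v**3 (Z(v) = 4*((v*v)*v) = 4*(v**2*v) = 4*v**3)
(Z(k(-3, 5)) + 81)**2 = (4*16**3 + 81)**2 = (4*4096 + 81)**2 = (16384 + 81)**2 = 16465**2 = 271096225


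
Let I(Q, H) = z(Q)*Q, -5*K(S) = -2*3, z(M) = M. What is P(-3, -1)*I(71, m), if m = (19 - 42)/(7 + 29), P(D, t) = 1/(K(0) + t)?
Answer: 25205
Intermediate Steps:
K(S) = 6/5 (K(S) = -(-2)*3/5 = -⅕*(-6) = 6/5)
P(D, t) = 1/(6/5 + t)
m = -23/36 ≈ -0.63889
I(Q, H) = Q² (I(Q, H) = Q*Q = Q²)
P(-3, -1)*I(71, m) = (5/(6 + 5*(-1)))*71² = (5/(6 - 5))*5041 = (5/1)*5041 = (5*1)*5041 = 5*5041 = 25205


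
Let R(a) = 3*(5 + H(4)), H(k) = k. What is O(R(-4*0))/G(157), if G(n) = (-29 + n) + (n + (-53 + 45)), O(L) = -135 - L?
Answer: -162/277 ≈ -0.58484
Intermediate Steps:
R(a) = 27 (R(a) = 3*(5 + 4) = 3*9 = 27)
G(n) = -37 + 2*n (G(n) = (-29 + n) + (n - 8) = (-29 + n) + (-8 + n) = -37 + 2*n)
O(R(-4*0))/G(157) = (-135 - 1*27)/(-37 + 2*157) = (-135 - 27)/(-37 + 314) = -162/277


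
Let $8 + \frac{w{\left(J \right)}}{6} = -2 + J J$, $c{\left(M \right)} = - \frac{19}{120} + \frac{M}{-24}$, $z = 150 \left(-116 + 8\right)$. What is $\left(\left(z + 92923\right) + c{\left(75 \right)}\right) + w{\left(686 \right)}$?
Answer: $\frac{174014143}{60} \approx 2.9002 \cdot 10^{6}$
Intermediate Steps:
$z = -16200$ ($z = 150 \left(-108\right) = -16200$)
$c{\left(M \right)} = - \frac{19}{120} - \frac{M}{24}$ ($c{\left(M \right)} = \left(-19\right) \frac{1}{120} + M \left(- \frac{1}{24}\right) = - \frac{19}{120} - \frac{M}{24}$)
$w{\left(J \right)} = -60 + 6 J^{2}$ ($w{\left(J \right)} = -48 + 6 \left(-2 + J J\right) = -48 + 6 \left(-2 + J^{2}\right) = -48 + \left(-12 + 6 J^{2}\right) = -60 + 6 J^{2}$)
$\left(\left(z + 92923\right) + c{\left(75 \right)}\right) + w{\left(686 \right)} = \left(\left(-16200 + 92923\right) - \frac{197}{60}\right) - \left(60 - 6 \cdot 686^{2}\right) = \left(76723 - \frac{197}{60}\right) + \left(-60 + 6 \cdot 470596\right) = \left(76723 - \frac{197}{60}\right) + \left(-60 + 2823576\right) = \frac{4603183}{60} + 2823516 = \frac{174014143}{60}$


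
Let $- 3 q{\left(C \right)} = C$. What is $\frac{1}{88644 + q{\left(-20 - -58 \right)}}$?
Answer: $\frac{3}{265894} \approx 1.1283 \cdot 10^{-5}$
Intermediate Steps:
$q{\left(C \right)} = - \frac{C}{3}$
$\frac{1}{88644 + q{\left(-20 - -58 \right)}} = \frac{1}{88644 - \frac{-20 - -58}{3}} = \frac{1}{88644 - \frac{-20 + 58}{3}} = \frac{1}{88644 - \frac{38}{3}} = \frac{1}{\frac{265894}{3}} = \frac{3}{265894}$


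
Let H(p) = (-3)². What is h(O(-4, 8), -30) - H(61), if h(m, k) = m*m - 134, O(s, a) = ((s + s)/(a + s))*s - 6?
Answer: -139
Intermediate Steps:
H(p) = 9
O(s, a) = -6 + 2*s²/(a + s) (O(s, a) = ((2*s)/(a + s))*s - 6 = (2*s/(a + s))*s - 6 = 2*s²/(a + s) - 6 = -6 + 2*s²/(a + s))
h(m, k) = -134 + m² (h(m, k) = m² - 134 = -134 + m²)
h(O(-4, 8), -30) - H(61) = (-134 + (2*((-4)² - 3*8 - 3*(-4))/(8 - 4))²) - 1*9 = (-134 + (2*(16 - 24 + 12)/4)²) - 9 = (-134 + (2*(¼)*4)²) - 9 = (-134 + 2²) - 9 = (-134 + 4) - 9 = -130 - 9 = -139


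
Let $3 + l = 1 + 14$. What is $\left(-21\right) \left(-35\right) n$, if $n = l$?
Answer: $8820$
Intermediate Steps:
$l = 12$ ($l = -3 + \left(1 + 14\right) = -3 + 15 = 12$)
$n = 12$
$\left(-21\right) \left(-35\right) n = \left(-21\right) \left(-35\right) 12 = 735 \cdot 12 = 8820$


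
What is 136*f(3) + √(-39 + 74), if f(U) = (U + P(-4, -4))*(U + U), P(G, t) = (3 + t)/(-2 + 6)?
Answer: 2244 + √35 ≈ 2249.9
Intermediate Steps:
P(G, t) = ¾ + t/4 (P(G, t) = (3 + t)/4 = (3 + t)*(¼) = ¾ + t/4)
f(U) = 2*U*(-¼ + U) (f(U) = (U + (¾ + (¼)*(-4)))*(U + U) = (U + (¾ - 1))*(2*U) = (U - ¼)*(2*U) = (-¼ + U)*(2*U) = 2*U*(-¼ + U))
136*f(3) + √(-39 + 74) = 136*((½)*3*(-1 + 4*3)) + √(-39 + 74) = 136*((½)*3*(-1 + 12)) + √35 = 136*((½)*3*11) + √35 = 136*(33/2) + √35 = 2244 + √35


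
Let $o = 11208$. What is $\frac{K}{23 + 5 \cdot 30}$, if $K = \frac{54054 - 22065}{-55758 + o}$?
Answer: $- \frac{10663}{2569050} \approx -0.0041506$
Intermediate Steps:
$K = - \frac{10663}{14850}$ ($K = \frac{54054 - 22065}{-55758 + 11208} = \frac{31989}{-44550} = 31989 \left(- \frac{1}{44550}\right) = - \frac{10663}{14850} \approx -0.71805$)
$\frac{K}{23 + 5 \cdot 30} = - \frac{10663}{14850 \left(23 + 5 \cdot 30\right)} = - \frac{10663}{14850 \left(23 + 150\right)} = - \frac{10663}{14850 \cdot 173} = \left(- \frac{10663}{14850}\right) \frac{1}{173} = - \frac{10663}{2569050}$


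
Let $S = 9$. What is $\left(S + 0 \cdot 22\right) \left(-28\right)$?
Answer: $-252$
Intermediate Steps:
$\left(S + 0 \cdot 22\right) \left(-28\right) = \left(9 + 0 \cdot 22\right) \left(-28\right) = \left(9 + 0\right) \left(-28\right) = 9 \left(-28\right) = -252$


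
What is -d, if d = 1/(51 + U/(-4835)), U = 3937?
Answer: -4835/242648 ≈ -0.019926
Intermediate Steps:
d = 4835/242648 (d = 1/(51 + 3937/(-4835)) = 1/(51 + 3937*(-1/4835)) = 1/(51 - 3937/4835) = 1/(242648/4835) = 4835/242648 ≈ 0.019926)
-d = -1*4835/242648 = -4835/242648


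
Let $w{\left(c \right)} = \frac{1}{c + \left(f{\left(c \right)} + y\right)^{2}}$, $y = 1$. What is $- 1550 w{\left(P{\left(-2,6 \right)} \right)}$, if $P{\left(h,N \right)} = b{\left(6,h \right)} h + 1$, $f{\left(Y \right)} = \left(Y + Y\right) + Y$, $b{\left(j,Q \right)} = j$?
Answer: $- \frac{1550}{1013} \approx -1.5301$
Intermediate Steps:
$f{\left(Y \right)} = 3 Y$ ($f{\left(Y \right)} = 2 Y + Y = 3 Y$)
$P{\left(h,N \right)} = 1 + 6 h$ ($P{\left(h,N \right)} = 6 h + 1 = 1 + 6 h$)
$w{\left(c \right)} = \frac{1}{c + \left(1 + 3 c\right)^{2}}$ ($w{\left(c \right)} = \frac{1}{c + \left(3 c + 1\right)^{2}} = \frac{1}{c + \left(1 + 3 c\right)^{2}}$)
$- 1550 w{\left(P{\left(-2,6 \right)} \right)} = - \frac{1550}{\left(1 + 6 \left(-2\right)\right) + \left(1 + 3 \left(1 + 6 \left(-2\right)\right)\right)^{2}} = - \frac{1550}{\left(1 - 12\right) + \left(1 + 3 \left(1 - 12\right)\right)^{2}} = - \frac{1550}{-11 + \left(1 + 3 \left(-11\right)\right)^{2}} = - \frac{1550}{-11 + \left(1 - 33\right)^{2}} = - \frac{1550}{-11 + \left(-32\right)^{2}} = - \frac{1550}{-11 + 1024} = - \frac{1550}{1013}$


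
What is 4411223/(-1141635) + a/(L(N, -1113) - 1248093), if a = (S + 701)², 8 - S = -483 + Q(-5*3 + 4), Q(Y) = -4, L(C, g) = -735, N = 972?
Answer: -595155980567/118808812815 ≈ -5.0094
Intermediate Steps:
S = 495 (S = 8 - (-483 - 4) = 8 - 1*(-487) = 8 + 487 = 495)
a = 1430416 (a = (495 + 701)² = 1196² = 1430416)
4411223/(-1141635) + a/(L(N, -1113) - 1248093) = 4411223/(-1141635) + 1430416/(-735 - 1248093) = 4411223*(-1/1141635) + 1430416/(-1248828) = -4411223/1141635 + 1430416*(-1/1248828) = -4411223/1141635 - 357604/312207 = -595155980567/118808812815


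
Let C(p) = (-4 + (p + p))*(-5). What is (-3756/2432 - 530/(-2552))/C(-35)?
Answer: -259261/71762240 ≈ -0.0036128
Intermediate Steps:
C(p) = 20 - 10*p (C(p) = (-4 + 2*p)*(-5) = 20 - 10*p)
(-3756/2432 - 530/(-2552))/C(-35) = (-3756/2432 - 530/(-2552))/(20 - 10*(-35)) = (-3756*1/2432 - 530*(-1/2552))/(20 + 350) = (-939/608 + 265/1276)/370 = -259261/193952*1/370 = -259261/71762240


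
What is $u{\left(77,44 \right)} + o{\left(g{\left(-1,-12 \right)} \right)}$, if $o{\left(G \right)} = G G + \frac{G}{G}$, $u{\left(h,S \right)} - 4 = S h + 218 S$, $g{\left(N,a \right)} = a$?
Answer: $13129$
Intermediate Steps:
$u{\left(h,S \right)} = 4 + 218 S + S h$ ($u{\left(h,S \right)} = 4 + \left(S h + 218 S\right) = 4 + \left(218 S + S h\right) = 4 + 218 S + S h$)
$o{\left(G \right)} = 1 + G^{2}$ ($o{\left(G \right)} = G^{2} + 1 = 1 + G^{2}$)
$u{\left(77,44 \right)} + o{\left(g{\left(-1,-12 \right)} \right)} = \left(4 + 218 \cdot 44 + 44 \cdot 77\right) + \left(1 + \left(-12\right)^{2}\right) = \left(4 + 9592 + 3388\right) + \left(1 + 144\right) = 12984 + 145 = 13129$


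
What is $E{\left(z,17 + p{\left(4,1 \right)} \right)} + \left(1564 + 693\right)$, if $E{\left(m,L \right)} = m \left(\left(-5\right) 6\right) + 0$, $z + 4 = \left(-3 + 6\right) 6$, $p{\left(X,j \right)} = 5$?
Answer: $1837$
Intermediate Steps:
$z = 14$ ($z = -4 + \left(-3 + 6\right) 6 = -4 + 3 \cdot 6 = -4 + 18 = 14$)
$E{\left(m,L \right)} = - 30 m$ ($E{\left(m,L \right)} = m \left(-30\right) + 0 = - 30 m + 0 = - 30 m$)
$E{\left(z,17 + p{\left(4,1 \right)} \right)} + \left(1564 + 693\right) = \left(-30\right) 14 + \left(1564 + 693\right) = -420 + 2257 = 1837$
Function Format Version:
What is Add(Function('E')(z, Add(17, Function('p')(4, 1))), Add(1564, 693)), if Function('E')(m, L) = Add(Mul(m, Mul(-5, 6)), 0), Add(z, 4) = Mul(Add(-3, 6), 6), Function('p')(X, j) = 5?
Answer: 1837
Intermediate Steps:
z = 14 (z = Add(-4, Mul(Add(-3, 6), 6)) = Add(-4, Mul(3, 6)) = Add(-4, 18) = 14)
Function('E')(m, L) = Mul(-30, m) (Function('E')(m, L) = Add(Mul(m, -30), 0) = Add(Mul(-30, m), 0) = Mul(-30, m))
Add(Function('E')(z, Add(17, Function('p')(4, 1))), Add(1564, 693)) = Add(Mul(-30, 14), Add(1564, 693)) = Add(-420, 2257) = 1837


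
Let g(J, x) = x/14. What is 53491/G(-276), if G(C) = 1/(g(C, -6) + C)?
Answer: -103505085/7 ≈ -1.4786e+7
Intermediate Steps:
g(J, x) = x/14 (g(J, x) = x*(1/14) = x/14)
G(C) = 1/(-3/7 + C) (G(C) = 1/((1/14)*(-6) + C) = 1/(-3/7 + C))
53491/G(-276) = 53491/((7/(-3 + 7*(-276)))) = 53491/((7/(-3 - 1932))) = 53491/((7/(-1935))) = 53491/((7*(-1/1935))) = 53491/(-7/1935) = 53491*(-1935/7) = -103505085/7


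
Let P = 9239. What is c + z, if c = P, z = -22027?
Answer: -12788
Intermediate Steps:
c = 9239
c + z = 9239 - 22027 = -12788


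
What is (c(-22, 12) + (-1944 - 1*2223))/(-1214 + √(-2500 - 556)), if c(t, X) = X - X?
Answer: 843123/246142 + 1389*I*√191/123071 ≈ 3.4254 + 0.15598*I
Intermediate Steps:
c(t, X) = 0
(c(-22, 12) + (-1944 - 1*2223))/(-1214 + √(-2500 - 556)) = (0 + (-1944 - 1*2223))/(-1214 + √(-2500 - 556)) = (0 + (-1944 - 2223))/(-1214 + √(-3056)) = (0 - 4167)/(-1214 + 4*I*√191) = -4167/(-1214 + 4*I*√191)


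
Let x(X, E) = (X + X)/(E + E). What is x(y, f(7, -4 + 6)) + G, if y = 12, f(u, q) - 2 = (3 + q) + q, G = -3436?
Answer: -10304/3 ≈ -3434.7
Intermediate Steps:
f(u, q) = 5 + 2*q (f(u, q) = 2 + ((3 + q) + q) = 2 + (3 + 2*q) = 5 + 2*q)
x(X, E) = X/E (x(X, E) = (2*X)/((2*E)) = (2*X)*(1/(2*E)) = X/E)
x(y, f(7, -4 + 6)) + G = 12/(5 + 2*(-4 + 6)) - 3436 = 12/(5 + 2*2) - 3436 = 12/(5 + 4) - 3436 = 12/9 - 3436 = 12*(⅑) - 3436 = 4/3 - 3436 = -10304/3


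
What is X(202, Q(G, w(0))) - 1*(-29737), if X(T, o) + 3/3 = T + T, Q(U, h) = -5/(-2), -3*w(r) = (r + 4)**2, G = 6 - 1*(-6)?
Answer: 30140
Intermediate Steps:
G = 12 (G = 6 + 6 = 12)
w(r) = -(4 + r)**2/3 (w(r) = -(r + 4)**2/3 = -(4 + r)**2/3)
Q(U, h) = 5/2 (Q(U, h) = -5*(-1/2) = 5/2)
X(T, o) = -1 + 2*T (X(T, o) = -1 + (T + T) = -1 + 2*T)
X(202, Q(G, w(0))) - 1*(-29737) = (-1 + 2*202) - 1*(-29737) = (-1 + 404) + 29737 = 403 + 29737 = 30140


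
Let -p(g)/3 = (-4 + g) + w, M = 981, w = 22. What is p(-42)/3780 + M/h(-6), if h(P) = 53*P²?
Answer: 11869/22260 ≈ 0.53320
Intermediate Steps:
p(g) = -54 - 3*g (p(g) = -3*((-4 + g) + 22) = -3*(18 + g) = -54 - 3*g)
p(-42)/3780 + M/h(-6) = (-54 - 3*(-42))/3780 + 981/((53*(-6)²)) = (-54 + 126)*(1/3780) + 981/((53*36)) = 72*(1/3780) + 981/1908 = 2/105 + 981*(1/1908) = 2/105 + 109/212 = 11869/22260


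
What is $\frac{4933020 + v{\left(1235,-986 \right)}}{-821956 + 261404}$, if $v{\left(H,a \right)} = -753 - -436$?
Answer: $- \frac{4932703}{560552} \approx -8.7997$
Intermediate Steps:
$v{\left(H,a \right)} = -317$ ($v{\left(H,a \right)} = -753 + 436 = -317$)
$\frac{4933020 + v{\left(1235,-986 \right)}}{-821956 + 261404} = \frac{4933020 - 317}{-821956 + 261404} = \frac{4932703}{-560552} = 4932703 \left(- \frac{1}{560552}\right) = - \frac{4932703}{560552}$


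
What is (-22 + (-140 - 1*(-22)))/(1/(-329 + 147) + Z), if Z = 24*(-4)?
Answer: 25480/17473 ≈ 1.4583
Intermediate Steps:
Z = -96
(-22 + (-140 - 1*(-22)))/(1/(-329 + 147) + Z) = (-22 + (-140 - 1*(-22)))/(1/(-329 + 147) - 96) = (-22 + (-140 + 22))/(1/(-182) - 96) = (-22 - 118)/(-1/182 - 96) = -140/(-17473/182) = -140*(-182/17473) = 25480/17473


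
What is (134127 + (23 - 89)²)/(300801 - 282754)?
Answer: 138483/18047 ≈ 7.6735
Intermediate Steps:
(134127 + (23 - 89)²)/(300801 - 282754) = (134127 + (-66)²)/18047 = (134127 + 4356)*(1/18047) = 138483*(1/18047) = 138483/18047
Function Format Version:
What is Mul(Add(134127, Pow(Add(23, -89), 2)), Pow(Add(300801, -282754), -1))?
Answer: Rational(138483, 18047) ≈ 7.6735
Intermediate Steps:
Mul(Add(134127, Pow(Add(23, -89), 2)), Pow(Add(300801, -282754), -1)) = Mul(Add(134127, Pow(-66, 2)), Pow(18047, -1)) = Mul(Add(134127, 4356), Rational(1, 18047)) = Mul(138483, Rational(1, 18047)) = Rational(138483, 18047)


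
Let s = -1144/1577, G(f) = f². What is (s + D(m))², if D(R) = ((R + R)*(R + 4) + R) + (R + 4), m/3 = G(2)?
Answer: 420656016400/2486929 ≈ 1.6915e+5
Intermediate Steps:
m = 12 (m = 3*2² = 3*4 = 12)
s = -1144/1577 (s = -1144*1/1577 = -1144/1577 ≈ -0.72543)
D(R) = 4 + 2*R + 2*R*(4 + R) (D(R) = ((2*R)*(4 + R) + R) + (4 + R) = (2*R*(4 + R) + R) + (4 + R) = (R + 2*R*(4 + R)) + (4 + R) = 4 + 2*R + 2*R*(4 + R))
(s + D(m))² = (-1144/1577 + (4 + 2*12² + 10*12))² = (-1144/1577 + (4 + 2*144 + 120))² = (-1144/1577 + (4 + 288 + 120))² = (-1144/1577 + 412)² = (648580/1577)² = 420656016400/2486929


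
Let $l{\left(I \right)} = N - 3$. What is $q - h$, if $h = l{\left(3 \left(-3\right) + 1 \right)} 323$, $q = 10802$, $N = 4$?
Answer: $10479$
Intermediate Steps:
$l{\left(I \right)} = 1$ ($l{\left(I \right)} = 4 - 3 = 1$)
$h = 323$ ($h = 1 \cdot 323 = 323$)
$q - h = 10802 - 323 = 10479$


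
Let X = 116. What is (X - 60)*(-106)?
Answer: -5936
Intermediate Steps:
(X - 60)*(-106) = (116 - 60)*(-106) = 56*(-106) = -5936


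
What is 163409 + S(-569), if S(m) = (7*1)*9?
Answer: 163472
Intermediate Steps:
S(m) = 63 (S(m) = 7*9 = 63)
163409 + S(-569) = 163409 + 63 = 163472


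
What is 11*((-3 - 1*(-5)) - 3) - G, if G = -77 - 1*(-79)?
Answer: -13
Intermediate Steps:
G = 2 (G = -77 + 79 = 2)
11*((-3 - 1*(-5)) - 3) - G = 11*((-3 - 1*(-5)) - 3) - 1*2 = 11*((-3 + 5) - 3) - 2 = 11*(2 - 3) - 2 = 11*(-1) - 2 = -11 - 2 = -13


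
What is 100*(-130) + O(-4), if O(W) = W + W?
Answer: -13008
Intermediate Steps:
O(W) = 2*W
100*(-130) + O(-4) = 100*(-130) + 2*(-4) = -13000 - 8 = -13008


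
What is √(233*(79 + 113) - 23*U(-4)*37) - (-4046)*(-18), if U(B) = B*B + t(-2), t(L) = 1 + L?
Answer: -72828 + √31971 ≈ -72649.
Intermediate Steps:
U(B) = -1 + B² (U(B) = B*B + (1 - 2) = B² - 1 = -1 + B²)
√(233*(79 + 113) - 23*U(-4)*37) - (-4046)*(-18) = √(233*(79 + 113) - 23*(-1 + (-4)²)*37) - (-4046)*(-18) = √(233*192 - 23*(-1 + 16)*37) - 1*72828 = √(44736 - 23*15*37) - 72828 = √(44736 - 345*37) - 72828 = √(44736 - 12765) - 72828 = √31971 - 72828 = -72828 + √31971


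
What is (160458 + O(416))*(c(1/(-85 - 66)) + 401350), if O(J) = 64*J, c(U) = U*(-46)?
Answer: 11337898071472/151 ≈ 7.5085e+10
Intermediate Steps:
c(U) = -46*U
(160458 + O(416))*(c(1/(-85 - 66)) + 401350) = (160458 + 64*416)*(-46/(-85 - 66) + 401350) = (160458 + 26624)*(-46/(-151) + 401350) = 187082*(-46*(-1/151) + 401350) = 187082*(46/151 + 401350) = 187082*(60603896/151) = 11337898071472/151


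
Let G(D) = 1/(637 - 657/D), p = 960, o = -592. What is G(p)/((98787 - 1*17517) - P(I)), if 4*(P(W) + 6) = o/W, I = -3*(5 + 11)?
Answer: 768/39717294155 ≈ 1.9337e-8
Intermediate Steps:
I = -48 (I = -3*16 = -48)
P(W) = -6 - 148/W (P(W) = -6 + (-592/W)/4 = -6 - 148/W)
G(p)/((98787 - 1*17517) - P(I)) = (960/(-657 + 637*960))/((98787 - 1*17517) - (-6 - 148/(-48))) = (960/(-657 + 611520))/((98787 - 17517) - (-6 - 148*(-1/48))) = (960/610863)/(81270 - (-6 + 37/12)) = (960*(1/610863))/(81270 - 1*(-35/12)) = 320/(203621*(81270 + 35/12)) = 320/(203621*(975275/12)) = (320/203621)*(12/975275) = 768/39717294155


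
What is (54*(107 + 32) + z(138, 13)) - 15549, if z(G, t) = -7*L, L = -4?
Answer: -8015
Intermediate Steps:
z(G, t) = 28 (z(G, t) = -7*(-4) = 28)
(54*(107 + 32) + z(138, 13)) - 15549 = (54*(107 + 32) + 28) - 15549 = (54*139 + 28) - 15549 = (7506 + 28) - 15549 = 7534 - 15549 = -8015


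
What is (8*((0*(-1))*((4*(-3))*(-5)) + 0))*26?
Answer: 0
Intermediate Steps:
(8*((0*(-1))*((4*(-3))*(-5)) + 0))*26 = (8*(0*(-12*(-5)) + 0))*26 = (8*(0*60 + 0))*26 = (8*(0 + 0))*26 = (8*0)*26 = 0*26 = 0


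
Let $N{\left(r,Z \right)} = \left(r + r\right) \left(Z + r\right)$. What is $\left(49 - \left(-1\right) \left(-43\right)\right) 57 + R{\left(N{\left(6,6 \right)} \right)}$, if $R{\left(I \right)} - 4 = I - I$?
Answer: $346$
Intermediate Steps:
$N{\left(r,Z \right)} = 2 r \left(Z + r\right)$
$R{\left(I \right)} = 4$ ($R{\left(I \right)} = 4 + \left(I - I\right) = 4 + 0 = 4$)
$\left(49 - \left(-1\right) \left(-43\right)\right) 57 + R{\left(N{\left(6,6 \right)} \right)} = \left(49 - \left(-1\right) \left(-43\right)\right) 57 + 4 = \left(49 - 43\right) 57 + 4 = 6 \cdot 57 + 4 = 342 + 4 = 346$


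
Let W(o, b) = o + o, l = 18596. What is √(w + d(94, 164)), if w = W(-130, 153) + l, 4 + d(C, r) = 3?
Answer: √18335 ≈ 135.41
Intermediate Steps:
d(C, r) = -1 (d(C, r) = -4 + 3 = -1)
W(o, b) = 2*o
w = 18336 (w = 2*(-130) + 18596 = -260 + 18596 = 18336)
√(w + d(94, 164)) = √(18336 - 1) = √18335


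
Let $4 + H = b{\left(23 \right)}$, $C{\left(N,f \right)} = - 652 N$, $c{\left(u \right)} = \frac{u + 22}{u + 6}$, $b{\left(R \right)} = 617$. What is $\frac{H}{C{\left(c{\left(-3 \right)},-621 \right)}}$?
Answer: $- \frac{1839}{12388} \approx -0.14845$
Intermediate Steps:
$c{\left(u \right)} = \frac{22 + u}{6 + u}$
$H = 613$ ($H = -4 + 617 = 613$)
$\frac{H}{C{\left(c{\left(-3 \right)},-621 \right)}} = \frac{613}{\left(-652\right) \frac{22 - 3}{6 - 3}} = \frac{613}{\left(-652\right) \frac{1}{3} \cdot 19} = \frac{613}{\left(-652\right) \frac{19}{3}} = \frac{613}{- \frac{12388}{3}} = 613 \left(- \frac{3}{12388}\right) = - \frac{1839}{12388}$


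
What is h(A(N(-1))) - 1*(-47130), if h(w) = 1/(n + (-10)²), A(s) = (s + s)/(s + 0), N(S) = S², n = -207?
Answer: 5042909/107 ≈ 47130.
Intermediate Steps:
A(s) = 2 (A(s) = (2*s)/s = 2)
h(w) = -1/107 (h(w) = 1/(-207 + (-10)²) = 1/(-207 + 100) = 1/(-107) = -1/107)
h(A(N(-1))) - 1*(-47130) = -1/107 - 1*(-47130) = -1/107 + 47130 = 5042909/107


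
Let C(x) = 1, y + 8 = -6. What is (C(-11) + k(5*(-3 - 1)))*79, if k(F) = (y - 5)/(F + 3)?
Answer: 2844/17 ≈ 167.29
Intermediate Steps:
y = -14 (y = -8 - 6 = -14)
k(F) = -19/(3 + F) (k(F) = (-14 - 5)/(F + 3) = -19/(3 + F))
(C(-11) + k(5*(-3 - 1)))*79 = (1 - 19/(3 + 5*(-3 - 1)))*79 = (1 - 19/(3 + 5*(-4)))*79 = (1 - 19/(3 - 20))*79 = (1 - 19/(-17))*79 = (1 - 19*(-1/17))*79 = (1 + 19/17)*79 = (36/17)*79 = 2844/17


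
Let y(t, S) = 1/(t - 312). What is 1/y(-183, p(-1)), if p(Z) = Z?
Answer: -495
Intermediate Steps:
y(t, S) = 1/(-312 + t)
1/y(-183, p(-1)) = 1/(1/(-312 - 183)) = 1/(1/(-495)) = 1/(-1/495) = -495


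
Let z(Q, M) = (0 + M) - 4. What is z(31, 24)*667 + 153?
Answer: 13493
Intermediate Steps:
z(Q, M) = -4 + M (z(Q, M) = M - 4 = -4 + M)
z(31, 24)*667 + 153 = (-4 + 24)*667 + 153 = 20*667 + 153 = 13340 + 153 = 13493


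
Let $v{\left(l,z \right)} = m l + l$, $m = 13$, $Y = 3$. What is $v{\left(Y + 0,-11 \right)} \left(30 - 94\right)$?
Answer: $-2688$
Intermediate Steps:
$v{\left(l,z \right)} = 14 l$ ($v{\left(l,z \right)} = 13 l + l = 14 l$)
$v{\left(Y + 0,-11 \right)} \left(30 - 94\right) = 14 \left(3 + 0\right) \left(30 - 94\right) = 14 \cdot 3 \left(-64\right) = 42 \left(-64\right) = -2688$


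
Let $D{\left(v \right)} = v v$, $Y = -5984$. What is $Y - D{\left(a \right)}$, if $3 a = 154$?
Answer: $- \frac{77572}{9} \approx -8619.1$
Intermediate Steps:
$a = \frac{154}{3}$ ($a = \frac{1}{3} \cdot 154 = \frac{154}{3} \approx 51.333$)
$D{\left(v \right)} = v^{2}$
$Y - D{\left(a \right)} = -5984 - \left(\frac{154}{3}\right)^{2} = -5984 - \frac{23716}{9} = - \frac{77572}{9}$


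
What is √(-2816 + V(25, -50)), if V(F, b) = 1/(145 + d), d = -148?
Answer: I*√25347/3 ≈ 53.069*I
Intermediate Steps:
V(F, b) = -⅓ (V(F, b) = 1/(145 - 148) = 1/(-3) = -⅓)
√(-2816 + V(25, -50)) = √(-2816 - ⅓) = √(-8449/3) = I*√25347/3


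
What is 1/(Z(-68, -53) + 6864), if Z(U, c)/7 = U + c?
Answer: 1/6017 ≈ 0.00016620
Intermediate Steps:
Z(U, c) = 7*U + 7*c (Z(U, c) = 7*(U + c) = 7*U + 7*c)
1/(Z(-68, -53) + 6864) = 1/((7*(-68) + 7*(-53)) + 6864) = 1/((-476 - 371) + 6864) = 1/(-847 + 6864) = 1/6017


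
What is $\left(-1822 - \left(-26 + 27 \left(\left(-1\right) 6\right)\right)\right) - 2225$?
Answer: $-3859$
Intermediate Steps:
$\left(-1822 - \left(-26 + 27 \left(\left(-1\right) 6\right)\right)\right) - 2225 = \left(-1822 + \left(26 - -162\right)\right) - 2225 = \left(-1822 + \left(26 + 162\right)\right) - 2225 = \left(-1822 + 188\right) - 2225 = -1634 - 2225 = -3859$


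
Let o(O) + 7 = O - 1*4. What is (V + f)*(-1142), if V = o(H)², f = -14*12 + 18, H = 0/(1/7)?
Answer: 33118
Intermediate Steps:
H = 0 (H = 0/(⅐) = 0*7 = 0)
o(O) = -11 + O (o(O) = -7 + (O - 1*4) = -7 + (O - 4) = -7 + (-4 + O) = -11 + O)
f = -150 (f = -168 + 18 = -150)
V = 121 (V = (-11 + 0)² = (-11)² = 121)
(V + f)*(-1142) = (121 - 150)*(-1142) = -29*(-1142) = 33118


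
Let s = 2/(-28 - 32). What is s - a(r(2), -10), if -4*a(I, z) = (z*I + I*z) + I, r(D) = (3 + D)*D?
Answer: -713/15 ≈ -47.533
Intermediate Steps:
r(D) = D*(3 + D)
a(I, z) = -I/4 - I*z/2 (a(I, z) = -((z*I + I*z) + I)/4 = -((I*z + I*z) + I)/4 = -(2*I*z + I)/4 = -(I + 2*I*z)/4 = -I/4 - I*z/2)
s = -1/30 (s = 2/(-60) = -1/60*2 = -1/30 ≈ -0.033333)
s - a(r(2), -10) = -1/30 - (-1)*2*(3 + 2)*(1 + 2*(-10))/4 = -1/30 - (-1)*2*5*(1 - 20)/4 = -1/30 - (-1)*10*(-19)/4 = -1/30 - 1*95/2 = -1/30 - 95/2 = -713/15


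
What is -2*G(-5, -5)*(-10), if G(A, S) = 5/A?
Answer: -20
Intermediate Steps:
-2*G(-5, -5)*(-10) = -10/(-5)*(-10) = -10*(-1)/5*(-10) = -2*(-1)*(-10) = 2*(-10) = -20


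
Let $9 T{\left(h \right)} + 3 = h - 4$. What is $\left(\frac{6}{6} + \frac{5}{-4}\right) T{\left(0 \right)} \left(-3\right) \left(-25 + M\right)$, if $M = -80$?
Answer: $\frac{245}{4} \approx 61.25$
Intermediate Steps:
$T{\left(h \right)} = - \frac{7}{9} + \frac{h}{9}$ ($T{\left(h \right)} = - \frac{1}{3} + \frac{h - 4}{9} = - \frac{1}{3} + \frac{-4 + h}{9} = - \frac{1}{3} + \left(- \frac{4}{9} + \frac{h}{9}\right) = - \frac{7}{9} + \frac{h}{9}$)
$\left(\frac{6}{6} + \frac{5}{-4}\right) T{\left(0 \right)} \left(-3\right) \left(-25 + M\right) = \left(\frac{6}{6} + \frac{5}{-4}\right) \left(- \frac{7}{9} + \frac{1}{9} \cdot 0\right) \left(-3\right) \left(-25 - 80\right) = \left(6 \cdot \frac{1}{6} + 5 \left(- \frac{1}{4}\right)\right) \left(- \frac{7}{9} + 0\right) \left(-3\right) \left(-105\right) = \left(1 - \frac{5}{4}\right) \left(- \frac{7}{9}\right) \left(-3\right) \left(-105\right) = \left(- \frac{1}{4}\right) \left(- \frac{7}{9}\right) \left(-3\right) \left(-105\right) = \frac{7}{36} \left(-3\right) \left(-105\right) = \left(- \frac{7}{12}\right) \left(-105\right) = \frac{245}{4}$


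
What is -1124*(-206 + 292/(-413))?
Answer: 95955880/413 ≈ 2.3234e+5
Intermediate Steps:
-1124*(-206 + 292/(-413)) = -1124*(-206 + 292*(-1/413)) = -1124*(-206 - 292/413) = -1124*(-85370/413) = 95955880/413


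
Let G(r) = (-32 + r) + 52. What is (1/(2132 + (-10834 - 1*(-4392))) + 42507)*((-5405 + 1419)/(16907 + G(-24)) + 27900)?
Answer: 43198836626015833/36425965 ≈ 1.1859e+9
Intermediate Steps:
G(r) = 20 + r
(1/(2132 + (-10834 - 1*(-4392))) + 42507)*((-5405 + 1419)/(16907 + G(-24)) + 27900) = (1/(2132 + (-10834 - 1*(-4392))) + 42507)*((-5405 + 1419)/(16907 + (20 - 24)) + 27900) = (1/(2132 + (-10834 + 4392)) + 42507)*(-3986/(16907 - 4) + 27900) = (1/(2132 - 6442) + 42507)*(-3986/16903 + 27900) = (1/(-4310) + 42507)*(-3986*1/16903 + 27900) = (-1/4310 + 42507)*(-3986/16903 + 27900) = (183205169/4310)*(471589714/16903) = 43198836626015833/36425965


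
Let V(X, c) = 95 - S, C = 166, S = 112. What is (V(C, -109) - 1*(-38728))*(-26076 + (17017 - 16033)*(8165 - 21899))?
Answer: -524159792052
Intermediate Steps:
V(X, c) = -17 (V(X, c) = 95 - 1*112 = 95 - 112 = -17)
(V(C, -109) - 1*(-38728))*(-26076 + (17017 - 16033)*(8165 - 21899)) = (-17 - 1*(-38728))*(-26076 + (17017 - 16033)*(8165 - 21899)) = (-17 + 38728)*(-26076 + 984*(-13734)) = 38711*(-26076 - 13514256) = 38711*(-13540332) = -524159792052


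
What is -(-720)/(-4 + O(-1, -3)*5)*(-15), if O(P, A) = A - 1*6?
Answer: 10800/49 ≈ 220.41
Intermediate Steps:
O(P, A) = -6 + A (O(P, A) = A - 6 = -6 + A)
-(-720)/(-4 + O(-1, -3)*5)*(-15) = -(-720)/(-4 + (-6 - 3)*5)*(-15) = -(-720)/(-4 - 9*5)*(-15) = -(-720)/(-4 - 45)*(-15) = -(-720)/(-49)*(-15) = -(-720)*(-1)/49*(-15) = -20*36/49*(-15) = -720/49*(-15) = 10800/49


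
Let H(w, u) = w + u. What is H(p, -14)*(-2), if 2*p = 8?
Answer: 20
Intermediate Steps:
p = 4 (p = (½)*8 = 4)
H(w, u) = u + w
H(p, -14)*(-2) = (-14 + 4)*(-2) = -10*(-2) = 20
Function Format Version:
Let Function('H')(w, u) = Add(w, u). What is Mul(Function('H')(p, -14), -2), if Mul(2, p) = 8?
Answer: 20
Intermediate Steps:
p = 4 (p = Mul(Rational(1, 2), 8) = 4)
Function('H')(w, u) = Add(u, w)
Mul(Function('H')(p, -14), -2) = Mul(Add(-14, 4), -2) = Mul(-10, -2) = 20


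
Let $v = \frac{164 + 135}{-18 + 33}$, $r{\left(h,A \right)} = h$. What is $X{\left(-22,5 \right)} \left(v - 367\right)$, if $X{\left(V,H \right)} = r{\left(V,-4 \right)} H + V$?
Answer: $\frac{229064}{5} \approx 45813.0$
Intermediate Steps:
$v = \frac{299}{15} \approx 19.933$
$X{\left(V,H \right)} = V + H V$ ($X{\left(V,H \right)} = V H + V = H V + V = V + H V$)
$X{\left(-22,5 \right)} \left(v - 367\right) = - 22 \left(1 + 5\right) \left(\frac{299}{15} - 367\right) = \left(-22\right) 6 \left(- \frac{5206}{15}\right) = \left(-132\right) \left(- \frac{5206}{15}\right) = \frac{229064}{5}$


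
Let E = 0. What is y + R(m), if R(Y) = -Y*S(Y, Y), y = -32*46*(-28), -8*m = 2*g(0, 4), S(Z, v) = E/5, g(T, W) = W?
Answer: 41216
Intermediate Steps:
S(Z, v) = 0 (S(Z, v) = 0/5 = 0*(⅕) = 0)
m = -1 (m = -4/4 = -⅛*8 = -1)
y = 41216 (y = -1472*(-28) = 41216)
R(Y) = 0 (R(Y) = -Y*0 = -1*0 = 0)
y + R(m) = 41216 + 0 = 41216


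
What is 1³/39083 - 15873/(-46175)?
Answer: 620410634/1804657525 ≈ 0.34378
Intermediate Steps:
1³/39083 - 15873/(-46175) = 1*(1/39083) - 15873*(-1/46175) = 1/39083 + 15873/46175 = 620410634/1804657525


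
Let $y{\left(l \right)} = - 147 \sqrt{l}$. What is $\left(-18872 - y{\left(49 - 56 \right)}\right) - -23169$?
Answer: $4297 + 147 i \sqrt{7} \approx 4297.0 + 388.93 i$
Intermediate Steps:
$\left(-18872 - y{\left(49 - 56 \right)}\right) - -23169 = \left(-18872 - - 147 \sqrt{49 - 56}\right) - -23169 = \left(-18872 - - 147 \sqrt{49 - 56}\right) + 23169 = \left(-18872 - - 147 \sqrt{-7}\right) + 23169 = \left(-18872 - - 147 i \sqrt{7}\right) + 23169 = \left(-18872 + 147 i \sqrt{7}\right) + 23169 = 4297 + 147 i \sqrt{7}$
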